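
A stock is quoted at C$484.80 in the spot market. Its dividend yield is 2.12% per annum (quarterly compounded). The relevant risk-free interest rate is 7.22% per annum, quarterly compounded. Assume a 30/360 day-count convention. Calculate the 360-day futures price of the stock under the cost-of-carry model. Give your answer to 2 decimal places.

F = S · (1+r/4)^(4T) / (1+q/4)^(4T)
= 484.80 × 1.074178 / 1.021369 = 484.80 × 1.051704
F = C$509.87

C$509.87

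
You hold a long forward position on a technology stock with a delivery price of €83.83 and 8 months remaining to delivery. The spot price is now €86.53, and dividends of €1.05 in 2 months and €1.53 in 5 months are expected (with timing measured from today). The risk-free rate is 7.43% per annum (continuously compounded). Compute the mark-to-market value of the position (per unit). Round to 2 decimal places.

PV(remaining dividends) I = 1.05·e^(−0.0743·2/12) + 1.53·e^(−0.0743·5/12) = 2.5204
Current forward F = (S − I)·e^(rT) = (86.53 − 2.5204)·e^(0.0743·8/12) = 84.0096 × 1.050781 = 88.2757
Value (long) = (F − K)·e^(−rT) = (88.2757 − 83.83) × 0.951673 = 4.2309
Value = €4.23

€4.23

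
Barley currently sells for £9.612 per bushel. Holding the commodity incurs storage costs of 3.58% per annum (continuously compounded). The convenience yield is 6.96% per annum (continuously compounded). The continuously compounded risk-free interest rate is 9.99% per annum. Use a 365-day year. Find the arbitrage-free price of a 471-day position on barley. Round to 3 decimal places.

Net carry = r + u − y = 0.0999 + 0.0358 − 0.0696 = 0.0661
F = S·e^((r+u−y)T) = 9.612 · e^(0.0661 × 471/365) = 9.612 · e^0.085296
= 9.612 × 1.089039 = £10.468 per bushel

£10.468 per bushel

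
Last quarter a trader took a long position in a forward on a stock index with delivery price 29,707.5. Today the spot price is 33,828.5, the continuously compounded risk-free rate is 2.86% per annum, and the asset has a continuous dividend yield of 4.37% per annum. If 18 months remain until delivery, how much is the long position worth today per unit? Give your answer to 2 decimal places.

3222.16

Current fair forward for the remaining 18 months: F = S·e^((r − q)·T), (r − q) = 0.0286 − 0.0437 = -0.0151
F = 33828.5 · e^(-0.0151 × 18/12) = 33828.5 × 0.97760459 = 33070.8969
Value of long forward = (F − K)·e^(−rT) = (33070.8969 − 29707.5) · e^(−0.0286·18/12)
= 3363.3969 × 0.95800719 = 3222.16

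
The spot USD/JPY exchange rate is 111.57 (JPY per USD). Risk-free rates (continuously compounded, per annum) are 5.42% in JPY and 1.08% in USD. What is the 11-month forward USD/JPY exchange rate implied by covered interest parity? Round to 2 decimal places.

F = S·e^((r_JPY − r_USD)T) = 111.57 · e^((0.0542 − 0.0108) × 11/12)
= 111.57 · e^0.039783 = 111.57 × 1.040585
F = 116.10 JPY per USD

116.10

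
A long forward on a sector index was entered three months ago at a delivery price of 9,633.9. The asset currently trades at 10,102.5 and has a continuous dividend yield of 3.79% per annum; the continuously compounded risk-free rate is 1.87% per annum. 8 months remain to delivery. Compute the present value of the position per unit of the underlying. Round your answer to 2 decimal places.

335.90

Current fair forward for the remaining 8 months: F = S·e^((r − q)·T), (r − q) = 0.0187 − 0.0379 = -0.0192
F = 10102.5 · e^(-0.0192 × 8/12) = 10102.5 × 0.98728157 = 9974.0121
Value of long forward = (F − K)·e^(−rT) = (9974.0121 − 9633.9) · e^(−0.0187·8/12)
= 340.1121 × 0.98761072 = 335.90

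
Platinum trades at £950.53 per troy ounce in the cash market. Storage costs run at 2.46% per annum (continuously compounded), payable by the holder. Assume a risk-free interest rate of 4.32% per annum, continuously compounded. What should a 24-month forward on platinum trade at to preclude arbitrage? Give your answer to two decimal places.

Net carry = r + u − y = 0.0432 + 0.0246 − 0.0000 = 0.0678
F = S·e^((r+u−y)T) = 950.53 · e^(0.0678 × 24/12) = 950.53 · e^0.135600
= 950.53 × 1.145224 = £1,088.57 per troy ounce

£1,088.57 per troy ounce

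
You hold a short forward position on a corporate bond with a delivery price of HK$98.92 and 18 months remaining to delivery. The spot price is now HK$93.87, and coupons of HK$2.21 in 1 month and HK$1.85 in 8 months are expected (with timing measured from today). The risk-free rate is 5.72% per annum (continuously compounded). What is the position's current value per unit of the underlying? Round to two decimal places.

PV(remaining coupons) I = 2.21·e^(−0.0572·1/12) + 1.85·e^(−0.0572·8/12) = 3.9803
Current forward F = (S − I)·e^(rT) = (93.87 − 3.9803)·e^(0.0572·18/12) = 89.8897 × 1.089588 = 97.9427
Value (long) = (F − K)·e^(−rT) = (97.9427 − 98.92) × 0.917778 = -0.8969
Short position value = −(long value) = HK$0.90

HK$0.90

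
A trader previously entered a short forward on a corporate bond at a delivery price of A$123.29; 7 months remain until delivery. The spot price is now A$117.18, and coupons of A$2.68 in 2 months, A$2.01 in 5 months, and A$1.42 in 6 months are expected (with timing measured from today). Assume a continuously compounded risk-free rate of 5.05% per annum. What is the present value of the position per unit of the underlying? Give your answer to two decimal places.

A$8.54

PV(remaining coupons) I = 2.68·e^(−0.0505·2/12) + 2.01·e^(−0.0505·5/12) + 1.42·e^(−0.0505·6/12) = 6.0103
Current forward F = (S − I)·e^(rT) = (117.18 − 6.0103)·e^(0.0505·7/12) = 111.1697 × 1.029897 = 114.4933
Value (long) = (F − K)·e^(−rT) = (114.4933 − 123.29) × 0.970971 = -8.5413
Short position value = −(long value) = A$8.54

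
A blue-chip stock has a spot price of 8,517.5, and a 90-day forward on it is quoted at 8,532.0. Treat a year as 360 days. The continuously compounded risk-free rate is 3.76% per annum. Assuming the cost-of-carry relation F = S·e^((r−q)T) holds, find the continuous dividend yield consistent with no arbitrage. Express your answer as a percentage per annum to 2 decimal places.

From F = S·e^((r−q)T): (r − q) = ln(F/S)/T
ln(8532.0/8517.5) = ln(1.001702) = 0.001701
(r − q) = 0.001701 / (90/360) = 0.006804
q = r − ln(F/S)/T = 0.0376 − 0.006804 = 0.030796
q = 3.08%

3.08%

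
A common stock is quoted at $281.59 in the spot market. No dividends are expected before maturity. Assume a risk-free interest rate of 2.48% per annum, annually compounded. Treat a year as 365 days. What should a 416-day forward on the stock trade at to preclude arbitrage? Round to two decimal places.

$289.56

F = S · (1+r)^T
= 281.59 × 1.028314
F = $289.56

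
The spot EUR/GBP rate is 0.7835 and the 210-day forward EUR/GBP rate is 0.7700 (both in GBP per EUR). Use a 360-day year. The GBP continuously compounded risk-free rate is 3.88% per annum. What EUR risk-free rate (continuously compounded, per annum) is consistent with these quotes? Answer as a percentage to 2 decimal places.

6.86%

F = S·e^((r_GBP − r_EUR)T) ⇒ r_EUR = r_GBP − ln(F/S)/T
ln(0.7700/0.7835) = -0.017381; /(210/360) = -0.029796
r_EUR = 0.0388 + 0.029796 = 0.068596
r_EUR = 6.86%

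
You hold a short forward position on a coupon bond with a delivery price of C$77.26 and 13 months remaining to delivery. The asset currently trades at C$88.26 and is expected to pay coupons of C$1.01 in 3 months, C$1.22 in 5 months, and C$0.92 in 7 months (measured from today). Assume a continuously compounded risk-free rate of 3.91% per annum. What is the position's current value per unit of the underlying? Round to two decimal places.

-C$11.10

PV(remaining coupons) I = 1.01·e^(−0.0391·3/12) + 1.22·e^(−0.0391·5/12) + 0.92·e^(−0.0391·7/12) = 3.0997
Current forward F = (S − I)·e^(rT) = (88.26 − 3.0997)·e^(0.0391·13/12) = 85.1603 × 1.043268 = 88.8450
Value (long) = (F − K)·e^(−rT) = (88.8450 − 77.26) × 0.958526 = 11.1045
Short position value = −(long value) = -C$11.10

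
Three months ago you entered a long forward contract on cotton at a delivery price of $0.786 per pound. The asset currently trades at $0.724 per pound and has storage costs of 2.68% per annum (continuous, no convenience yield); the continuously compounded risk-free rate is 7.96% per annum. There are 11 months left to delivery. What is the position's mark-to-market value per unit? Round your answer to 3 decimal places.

$0.011 per pound

Current fair forward for the remaining 11 months: F = S·e^((r + u)·T), (r + u) = 0.0796 + 0.0268 = 0.1064
F = 0.724 · e^(0.1064 × 11/12) = 0.724 × 1.102448 = 0.7982
Value of long forward = (F − K)·e^(−rT) = (0.7982 − 0.786) · e^(−0.0796·11/12)
= 0.0122 × 0.929632 = 0.011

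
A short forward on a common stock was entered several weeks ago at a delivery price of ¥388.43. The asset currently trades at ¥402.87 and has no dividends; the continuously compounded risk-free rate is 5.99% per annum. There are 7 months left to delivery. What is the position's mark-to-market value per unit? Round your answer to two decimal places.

Current fair forward for the remaining 7 months: F = S·e^(r·T), r = 0.0599
F = 402.87 · e^(0.0599 × 7/12) = 402.87 × 1.035559 = 417.1957
Value of long forward = (F − K)·e^(−rT) = (417.1957 − 388.43) · e^(−0.0599·7/12)
= 28.7657 × 0.965662 = 27.78
Short position value = −(long value) = -¥27.78

-¥27.78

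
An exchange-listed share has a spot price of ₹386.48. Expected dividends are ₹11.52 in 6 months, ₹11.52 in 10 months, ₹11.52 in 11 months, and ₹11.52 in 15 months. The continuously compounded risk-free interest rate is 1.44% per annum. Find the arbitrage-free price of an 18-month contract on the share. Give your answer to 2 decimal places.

₹348.42

PV(dividends) I = 11.52·e^(−0.0144·6/12) + 11.52·e^(−0.0144·10/12) + 11.52·e^(−0.0144·11/12) + 11.52·e^(−0.0144·15/12)
I = 11.4374 + 11.3826 + 11.3689 + 11.3145 = 45.5034
F = (S − I)·e^(rT) = (386.48 − 45.5034) · e^(0.0144·18/12)
= 340.9766 · e^0.021600 = 340.9766 × 1.021835 = ₹348.42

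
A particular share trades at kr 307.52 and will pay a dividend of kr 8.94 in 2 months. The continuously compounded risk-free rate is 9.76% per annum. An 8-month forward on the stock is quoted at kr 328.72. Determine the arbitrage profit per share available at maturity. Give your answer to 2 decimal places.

PV(dividends) I = 8.94·e^(−0.0976·2/12) = 8.7958
Fair forward F* = (S − I)·e^(rT) = (307.52 − 8.7958)·e^0.065067 = 298.7242 × 1.067231 = 318.8077
Market kr 328.72 > fair 318.8077: forward overpriced → cash-and-carry (borrow at r, buy the stock and collect the dividends, short the forward).
Profit at T = |F_mkt − F*| = |328.72 − 318.8077| = kr 9.91 per share

kr 9.91 per share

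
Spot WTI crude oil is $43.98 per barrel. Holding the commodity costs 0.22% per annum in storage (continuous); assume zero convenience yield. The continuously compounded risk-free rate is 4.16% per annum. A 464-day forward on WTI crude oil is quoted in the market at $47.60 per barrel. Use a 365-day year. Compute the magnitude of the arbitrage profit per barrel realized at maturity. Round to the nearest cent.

Fair forward: F* = S·e^(carry·T), with carry = (r + u) = 0.0416 + 0.0022 = 0.0438
F* = 43.98 · e^(0.0438 × 464/365) = 43.98 · e^0.055680 = 43.98 × 1.057259 = $46.4983
Market $47.60 > fair $46.4983: forward overpriced → cash-and-carry (buy spot, short the forward).
At maturity, profit = |F_mkt − F*| = |47.60 − 46.4983| = $1.10 per barrel

$1.10 per barrel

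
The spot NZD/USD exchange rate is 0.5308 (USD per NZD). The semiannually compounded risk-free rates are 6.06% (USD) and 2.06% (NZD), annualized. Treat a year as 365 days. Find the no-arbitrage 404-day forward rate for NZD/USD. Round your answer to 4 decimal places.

0.5543

By covered interest parity, F = S · (1+r_USD/2)^(2T) / (1+r_NZD/2)^(2T)
= 0.5308 × 1.068311 / 1.022944 = 0.5308 × 1.044349
F = 0.5543 USD per NZD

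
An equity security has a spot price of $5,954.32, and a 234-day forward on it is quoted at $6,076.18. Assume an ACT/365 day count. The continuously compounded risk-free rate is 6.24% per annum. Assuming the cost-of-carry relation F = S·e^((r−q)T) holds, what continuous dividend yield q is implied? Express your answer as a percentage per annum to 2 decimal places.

3.08%

From F = S·e^((r−q)T): (r − q) = ln(F/S)/T
ln(6076.18/5954.32) = ln(1.020466) = 0.020259
(r − q) = 0.020259 / (234/365) = 0.031601
q = r − ln(F/S)/T = 0.0624 − 0.031601 = 0.030799
q = 3.08%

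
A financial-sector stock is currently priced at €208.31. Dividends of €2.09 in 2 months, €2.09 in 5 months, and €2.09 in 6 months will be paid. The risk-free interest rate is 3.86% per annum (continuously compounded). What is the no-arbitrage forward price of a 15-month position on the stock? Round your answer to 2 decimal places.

PV(dividends) I = 2.09·e^(−0.0386·2/12) + 2.09·e^(−0.0386·5/12) + 2.09·e^(−0.0386·6/12)
I = 2.0766 + 2.0567 + 2.0500 = 6.1833
F = (S − I)·e^(rT) = (208.31 − 6.1833) · e^(0.0386·15/12)
= 202.1267 · e^0.048250 = 202.1267 × 1.049433 = €212.12

€212.12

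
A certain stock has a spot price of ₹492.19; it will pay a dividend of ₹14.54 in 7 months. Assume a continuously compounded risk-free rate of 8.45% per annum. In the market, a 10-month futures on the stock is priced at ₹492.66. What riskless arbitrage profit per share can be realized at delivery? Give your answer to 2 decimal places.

PV(dividends) I = 14.54·e^(−0.0845·7/12) = 13.8407
Fair futures F* = (S − I)·e^(rT) = (492.19 − 13.8407)·e^0.070417 = 478.3493 × 1.072956 = 513.2478
Market ₹492.66 < fair 513.2478: forward underpriced → reverse cash-and-carry (short the stock, invest proceeds at r, pay the dividends, go long the forward).
Profit at T = |F_mkt − F*| = |492.66 − 513.2478| = ₹20.59 per share

₹20.59 per share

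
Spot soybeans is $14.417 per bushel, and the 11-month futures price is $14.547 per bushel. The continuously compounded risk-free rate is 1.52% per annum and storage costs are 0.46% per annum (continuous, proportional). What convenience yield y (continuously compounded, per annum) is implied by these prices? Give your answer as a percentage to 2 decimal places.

F = S·e^((r+u−y)T) ⇒ (r+u−y) = ln(F/S)/T
ln(14.547/14.417) = 0.008977; /T ⇒ 0.009793
y = r + u − ln(F/S)/T = 0.0152 + 0.0046 − 0.009793 = 0.010007
y = 1.00%

1.00%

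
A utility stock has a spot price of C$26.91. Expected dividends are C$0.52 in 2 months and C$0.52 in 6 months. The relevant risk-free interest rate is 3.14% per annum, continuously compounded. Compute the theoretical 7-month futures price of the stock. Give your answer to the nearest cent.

C$26.36

PV(dividends) I = 0.52·e^(−0.0314·2/12) + 0.52·e^(−0.0314·6/12)
I = 0.5173 + 0.5119 = 1.0292
F = (S − I)·e^(rT) = (26.91 − 1.0292) · e^(0.0314·7/12)
= 25.8808 · e^0.018317 = 25.8808 × 1.018486 = C$26.36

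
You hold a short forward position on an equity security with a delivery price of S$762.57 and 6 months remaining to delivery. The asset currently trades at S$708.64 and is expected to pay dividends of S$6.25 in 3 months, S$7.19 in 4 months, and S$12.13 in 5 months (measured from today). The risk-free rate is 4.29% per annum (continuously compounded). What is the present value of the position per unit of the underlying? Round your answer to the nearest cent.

S$62.93

PV(remaining dividends) I = 6.25·e^(−0.0429·3/12) + 7.19·e^(−0.0429·4/12) + 12.13·e^(−0.0429·5/12) = 25.1863
Current forward F = (S − I)·e^(rT) = (708.64 − 25.1863)·e^(0.0429·6/12) = 683.4537 × 1.021682 = 698.2723
Value (long) = (F − K)·e^(−rT) = (698.2723 − 762.57) × 0.978778 = -62.9332
Short position value = −(long value) = S$62.93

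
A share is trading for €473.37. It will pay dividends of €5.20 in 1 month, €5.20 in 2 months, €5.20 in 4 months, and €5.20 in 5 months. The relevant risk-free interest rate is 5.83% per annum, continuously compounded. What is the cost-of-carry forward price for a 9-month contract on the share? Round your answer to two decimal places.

€473.11

PV(dividends) I = 5.20·e^(−0.0583·1/12) + 5.20·e^(−0.0583·2/12) + 5.20·e^(−0.0583·4/12) + 5.20·e^(−0.0583·5/12)
I = 5.1748 + 5.1497 + 5.0999 + 5.0752 = 20.4996
F = (S − I)·e^(rT) = (473.37 − 20.4996) · e^(0.0583·9/12)
= 452.8704 · e^0.043725 = 452.8704 × 1.044695 = €473.11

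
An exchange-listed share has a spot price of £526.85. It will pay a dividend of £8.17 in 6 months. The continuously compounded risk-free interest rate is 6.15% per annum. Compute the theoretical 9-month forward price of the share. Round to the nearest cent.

£543.42

PV(dividends) I = 8.17·e^(−0.0615·6/12)
I = 7.9226
F = (S − I)·e^(rT) = (526.85 − 7.9226) · e^(0.0615·9/12)
= 518.9274 · e^0.046125 = 518.9274 × 1.047205 = £543.42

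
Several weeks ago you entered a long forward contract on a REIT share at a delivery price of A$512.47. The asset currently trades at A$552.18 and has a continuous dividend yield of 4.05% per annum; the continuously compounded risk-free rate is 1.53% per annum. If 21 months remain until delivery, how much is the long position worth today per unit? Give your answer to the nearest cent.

Current fair forward for the remaining 21 months: F = S·e^((r − q)·T), (r − q) = 0.0153 − 0.0405 = -0.0252
F = 552.18 · e^(-0.0252 × 21/12) = 552.18 × 0.956858 = 528.3579
Value of long forward = (F − K)·e^(−rT) = (528.3579 − 512.47) · e^(−0.0153·21/12)
= 15.8879 × 0.973580 = 15.47

A$15.47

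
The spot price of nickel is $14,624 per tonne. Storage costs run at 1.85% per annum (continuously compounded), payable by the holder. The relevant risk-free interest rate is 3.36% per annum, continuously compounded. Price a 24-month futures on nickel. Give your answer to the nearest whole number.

Net carry = r + u − y = 0.0336 + 0.0185 − 0.0000 = 0.0521
F = S·e^((r+u−y)T) = 14624 · e^(0.0521 × 24/12) = 14624 · e^0.104200
= 14624 × 1.109822 = $16,230 per tonne

$16,230 per tonne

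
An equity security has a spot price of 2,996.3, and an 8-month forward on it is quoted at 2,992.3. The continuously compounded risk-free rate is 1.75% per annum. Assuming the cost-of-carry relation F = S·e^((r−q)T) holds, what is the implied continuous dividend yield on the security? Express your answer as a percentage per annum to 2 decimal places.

From F = S·e^((r−q)T): (r − q) = ln(F/S)/T
ln(2992.3/2996.3) = ln(0.998665) = -0.001336
(r − q) = -0.001336 / (8/12) = -0.002004
q = r − ln(F/S)/T = 0.0175 + 0.002004 = 0.019504
q = 1.95%

1.95%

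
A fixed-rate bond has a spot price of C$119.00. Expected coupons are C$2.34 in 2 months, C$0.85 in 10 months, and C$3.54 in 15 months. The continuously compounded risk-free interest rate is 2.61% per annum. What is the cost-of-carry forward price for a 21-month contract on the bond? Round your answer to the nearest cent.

PV(coupons) I = 2.34·e^(−0.0261·2/12) + 0.85·e^(−0.0261·10/12) + 3.54·e^(−0.0261·15/12)
I = 2.3298 + 0.8317 + 3.4264 = 6.5879
F = (S − I)·e^(rT) = (119.00 − 6.5879) · e^(0.0261·21/12)
= 112.4121 · e^0.045675 = 112.4121 × 1.046734 = C$117.67

C$117.67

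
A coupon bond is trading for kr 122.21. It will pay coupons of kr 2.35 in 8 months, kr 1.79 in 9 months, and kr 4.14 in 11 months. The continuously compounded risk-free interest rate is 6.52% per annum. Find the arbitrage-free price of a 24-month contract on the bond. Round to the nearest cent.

PV(coupons) I = 2.35·e^(−0.0652·8/12) + 1.79·e^(−0.0652·9/12) + 4.14·e^(−0.0652·11/12)
I = 2.2500 + 1.7046 + 3.8998 = 7.8544
F = (S − I)·e^(rT) = (122.21 − 7.8544) · e^(0.0652·24/12)
= 114.3556 · e^0.130400 = 114.3556 × 1.139284 = kr 130.28

kr 130.28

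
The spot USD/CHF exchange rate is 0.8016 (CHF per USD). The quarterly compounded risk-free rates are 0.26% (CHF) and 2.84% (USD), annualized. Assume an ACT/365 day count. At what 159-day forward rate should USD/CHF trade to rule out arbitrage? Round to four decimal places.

By covered interest parity, F = S · (1+r_CHF/4)^(4T) / (1+r_USD/4)^(4T)
= 0.8016 × 1.001133 / 1.012404 = 0.8016 × 0.988867
F = 0.7927 CHF per USD

0.7927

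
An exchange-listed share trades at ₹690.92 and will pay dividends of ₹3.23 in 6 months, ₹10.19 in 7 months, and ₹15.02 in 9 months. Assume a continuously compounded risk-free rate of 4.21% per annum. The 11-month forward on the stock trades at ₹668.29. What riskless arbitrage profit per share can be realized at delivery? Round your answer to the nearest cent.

₹21.07 per share

PV(dividends) I = 3.23·e^(−0.0421·6/12) + 10.19·e^(−0.0421·7/12) + 15.02·e^(−0.0421·9/12) = 27.6587
Fair forward F* = (S − I)·e^(rT) = (690.92 − 27.6587)·e^0.038592 = 663.2613 × 1.039346 = 689.3580
Market ₹668.29 < fair 689.3580: forward underpriced → reverse cash-and-carry (short the stock, invest proceeds at r, pay the dividends, go long the forward).
Profit at T = |F_mkt − F*| = |668.29 − 689.3580| = ₹21.07 per share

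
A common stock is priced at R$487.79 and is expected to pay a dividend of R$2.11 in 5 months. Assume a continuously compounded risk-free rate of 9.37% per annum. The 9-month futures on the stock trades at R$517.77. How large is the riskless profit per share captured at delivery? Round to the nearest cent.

PV(dividends) I = 2.11·e^(−0.0937·5/12) = 2.0292
Fair futures F* = (S − I)·e^(rT) = (487.79 − 2.0292)·e^0.070275 = 485.7608 × 1.072803 = 521.1256
Market R$517.77 < fair 521.1256: forward underpriced → reverse cash-and-carry (short the stock, invest proceeds at r, pay the dividends, go long the forward).
Profit at T = |F_mkt − F*| = |517.77 − 521.1256| = R$3.36 per share

R$3.36 per share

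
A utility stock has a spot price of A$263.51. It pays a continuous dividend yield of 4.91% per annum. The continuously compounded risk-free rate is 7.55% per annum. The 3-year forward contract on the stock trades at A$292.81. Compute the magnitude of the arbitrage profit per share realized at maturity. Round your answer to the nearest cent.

A$7.58 per share

Fair forward: F* = S·e^(carry·T), with carry = (r − q) = 0.0755 − 0.0491 = 0.0264
F* = 263.51 · e^(0.0264 × 3) = 263.51 · e^0.079200 = 263.51 × 1.082421 = A$285.2288
Market A$292.81 > fair A$285.2288: forward overpriced → cash-and-carry (buy spot, short the forward).
At maturity, profit = |F_mkt − F*| = |292.81 − 285.2288| = A$7.58 per share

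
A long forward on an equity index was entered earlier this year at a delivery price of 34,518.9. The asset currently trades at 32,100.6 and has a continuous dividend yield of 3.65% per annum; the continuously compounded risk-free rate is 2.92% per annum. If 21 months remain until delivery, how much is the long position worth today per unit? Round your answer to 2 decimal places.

Current fair forward for the remaining 21 months: F = S·e^((r − q)·T), (r − q) = 0.0292 − 0.0365 = -0.0073
F = 32100.6 · e^(-0.0073 × 21/12) = 32100.6 × 0.98730625 = 31693.1230
Value of long forward = (F − K)·e^(−rT) = (31693.1230 − 34518.9) · e^(−0.0292·21/12)
= -2825.7770 × 0.95018365 = -2685.01

-2685.01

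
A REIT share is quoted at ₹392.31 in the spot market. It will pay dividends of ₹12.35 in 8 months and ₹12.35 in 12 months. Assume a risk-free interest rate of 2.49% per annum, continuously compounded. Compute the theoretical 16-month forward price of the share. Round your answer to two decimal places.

PV(dividends) I = 12.35·e^(−0.0249·8/12) + 12.35·e^(−0.0249·12/12)
I = 12.1467 + 12.0463 = 24.1930
F = (S − I)·e^(rT) = (392.31 − 24.1930) · e^(0.0249·16/12)
= 368.1170 · e^0.033200 = 368.1170 × 1.033757 = ₹380.54

₹380.54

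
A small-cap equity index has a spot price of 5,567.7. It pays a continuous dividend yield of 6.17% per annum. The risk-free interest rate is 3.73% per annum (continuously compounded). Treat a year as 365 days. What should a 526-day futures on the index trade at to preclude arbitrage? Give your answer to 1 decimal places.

F = S·e^((r − q)T) = 5567.7 · e^((0.0373 − 0.0617) × 526/365)
= 5567.7 · e^-0.035163 = 5567.7 × 0.965448
F = 5,375.3

5,375.3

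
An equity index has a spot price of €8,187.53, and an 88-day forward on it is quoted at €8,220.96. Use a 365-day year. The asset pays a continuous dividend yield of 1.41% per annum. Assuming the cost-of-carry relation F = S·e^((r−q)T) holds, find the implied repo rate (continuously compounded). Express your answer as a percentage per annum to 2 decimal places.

From F = S·e^((r−q)T): (r − q) = ln(F/S)/T
ln(8220.96/8187.53) = ln(1.004083) = 0.004075
(r − q) = 0.004075 / (88/365) = 0.016902
r = ln(F/S)/T + q = 0.016902 + 0.0141 = 0.031002
r = 3.10%

3.10%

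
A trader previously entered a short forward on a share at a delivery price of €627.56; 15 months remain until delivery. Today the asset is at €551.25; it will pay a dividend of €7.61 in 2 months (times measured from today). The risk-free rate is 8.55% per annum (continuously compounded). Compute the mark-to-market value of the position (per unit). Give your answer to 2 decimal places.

€20.20

PV(remaining dividends) I = 7.61·e^(−0.0855·2/12) = 7.5023
Current forward F = (S − I)·e^(rT) = (551.25 − 7.5023)·e^(0.0855·15/12) = 543.7477 × 1.112795 = 605.0797
Value (long) = (F − K)·e^(−rT) = (605.0797 − 627.56) × 0.898638 = -20.2017
Short position value = −(long value) = €20.20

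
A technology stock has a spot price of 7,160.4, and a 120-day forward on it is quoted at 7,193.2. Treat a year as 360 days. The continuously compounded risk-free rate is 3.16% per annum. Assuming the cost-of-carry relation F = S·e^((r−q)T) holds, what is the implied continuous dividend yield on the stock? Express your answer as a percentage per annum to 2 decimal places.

From F = S·e^((r−q)T): (r − q) = ln(F/S)/T
ln(7193.2/7160.4) = ln(1.004581) = 0.004571
(r − q) = 0.004571 / (120/360) = 0.013713
q = r − ln(F/S)/T = 0.0316 − 0.013713 = 0.017887
q = 1.79%

1.79%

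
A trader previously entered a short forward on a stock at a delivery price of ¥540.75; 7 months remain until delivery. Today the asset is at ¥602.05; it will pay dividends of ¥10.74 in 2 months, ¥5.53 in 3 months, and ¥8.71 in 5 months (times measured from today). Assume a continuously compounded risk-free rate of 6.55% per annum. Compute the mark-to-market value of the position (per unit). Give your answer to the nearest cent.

-¥57.03

PV(remaining dividends) I = 10.74·e^(−0.0655·2/12) + 5.53·e^(−0.0655·3/12) + 8.71·e^(−0.0655·5/12) = 24.5391
Current forward F = (S − I)·e^(rT) = (602.05 − 24.5391)·e^(0.0655·7/12) = 577.5109 × 1.038948 = 600.0038
Value (long) = (F − K)·e^(−rT) = (600.0038 − 540.75) × 0.962512 = 57.0325
Short position value = −(long value) = -¥57.03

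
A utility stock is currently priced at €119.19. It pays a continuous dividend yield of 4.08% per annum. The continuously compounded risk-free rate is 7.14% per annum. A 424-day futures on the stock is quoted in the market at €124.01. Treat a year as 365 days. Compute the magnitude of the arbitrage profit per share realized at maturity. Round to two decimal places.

Fair futures: F* = S·e^(carry·T), with carry = (r − q) = 0.0714 − 0.0408 = 0.0306
F* = 119.19 · e^(0.0306 × 424/365) = 119.19 · e^0.035546 = 119.19 × 1.036185 = €123.5029
Market €124.01 > fair €123.5029: forward overpriced → cash-and-carry (buy spot, short the forward).
At maturity, profit = |F_mkt − F*| = |124.01 − 123.5029| = €0.51 per share

€0.51 per share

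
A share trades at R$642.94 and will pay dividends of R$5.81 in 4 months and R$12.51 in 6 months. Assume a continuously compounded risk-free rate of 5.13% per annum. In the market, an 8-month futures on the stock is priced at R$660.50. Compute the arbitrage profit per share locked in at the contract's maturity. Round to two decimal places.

R$13.72 per share

PV(dividends) I = 5.81·e^(−0.0513·4/12) + 12.51·e^(−0.0513·6/12) = 17.9047
Fair futures F* = (S − I)·e^(rT) = (642.94 − 17.9047)·e^0.034200 = 625.0353 × 1.034792 = 646.7815
Market R$660.50 > fair 646.7815: forward overpriced → cash-and-carry (borrow at r, buy the stock and collect the dividends, short the forward).
Profit at T = |F_mkt − F*| = |660.50 − 646.7815| = R$13.72 per share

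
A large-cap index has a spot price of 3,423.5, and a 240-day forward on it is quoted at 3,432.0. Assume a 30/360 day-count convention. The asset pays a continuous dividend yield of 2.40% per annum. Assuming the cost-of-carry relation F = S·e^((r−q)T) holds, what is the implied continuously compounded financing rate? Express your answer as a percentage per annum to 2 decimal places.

From F = S·e^((r−q)T): (r − q) = ln(F/S)/T
ln(3432.0/3423.5) = ln(1.002483) = 0.002480
(r − q) = 0.002480 / (240/360) = 0.003720
r = ln(F/S)/T + q = 0.003720 + 0.0240 = 0.027720
r = 2.77%

2.77%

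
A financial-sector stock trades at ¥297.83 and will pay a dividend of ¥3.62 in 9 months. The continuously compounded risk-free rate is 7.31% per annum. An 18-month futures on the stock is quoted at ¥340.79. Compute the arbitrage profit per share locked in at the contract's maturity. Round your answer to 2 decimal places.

PV(dividends) I = 3.62·e^(−0.0731·9/12) = 3.4269
Fair futures F* = (S − I)·e^(rT) = (297.83 − 3.4269)·e^0.109650 = 294.4031 × 1.115887 = 328.5206
Market ¥340.79 > fair 328.5206: forward overpriced → cash-and-carry (borrow at r, buy the stock and collect the dividends, short the forward).
Profit at T = |F_mkt − F*| = |340.79 − 328.5206| = ¥12.27 per share

¥12.27 per share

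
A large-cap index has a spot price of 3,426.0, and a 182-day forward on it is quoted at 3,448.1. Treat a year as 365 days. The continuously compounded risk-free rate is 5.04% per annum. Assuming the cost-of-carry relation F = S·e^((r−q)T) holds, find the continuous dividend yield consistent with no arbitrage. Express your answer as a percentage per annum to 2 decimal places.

From F = S·e^((r−q)T): (r − q) = ln(F/S)/T
ln(3448.1/3426.0) = ln(1.006451) = 0.006430
(r − q) = 0.006430 / (182/365) = 0.012895
q = r − ln(F/S)/T = 0.0504 − 0.012895 = 0.037505
q = 3.75%

3.75%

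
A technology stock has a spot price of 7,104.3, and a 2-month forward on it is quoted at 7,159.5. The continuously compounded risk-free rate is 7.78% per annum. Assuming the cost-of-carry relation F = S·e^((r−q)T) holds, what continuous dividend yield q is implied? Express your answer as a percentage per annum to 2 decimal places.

3.14%

From F = S·e^((r−q)T): (r − q) = ln(F/S)/T
ln(7159.5/7104.3) = ln(1.007770) = 0.007740
(r − q) = 0.007740 / (2/12) = 0.046440
q = r − ln(F/S)/T = 0.0778 − 0.046440 = 0.031360
q = 3.14%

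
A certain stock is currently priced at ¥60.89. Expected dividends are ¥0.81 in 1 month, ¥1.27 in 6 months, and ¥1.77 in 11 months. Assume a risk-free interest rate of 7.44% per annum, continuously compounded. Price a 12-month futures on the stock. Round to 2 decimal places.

PV(dividends) I = 0.81·e^(−0.0744·1/12) + 1.27·e^(−0.0744·6/12) + 1.77·e^(−0.0744·11/12)
I = 0.8050 + 1.2236 + 1.6533 = 3.6819
F = (S − I)·e^(rT) = (60.89 − 3.6819) · e^(0.0744·12/12)
= 57.2081 · e^0.074400 = 57.2081 × 1.077238 = ¥61.63

¥61.63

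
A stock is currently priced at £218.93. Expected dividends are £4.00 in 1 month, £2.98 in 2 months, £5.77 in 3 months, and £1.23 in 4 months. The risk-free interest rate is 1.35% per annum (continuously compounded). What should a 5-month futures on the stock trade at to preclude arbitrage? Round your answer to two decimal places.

PV(dividends) I = 4.00·e^(−0.0135·1/12) + 2.98·e^(−0.0135·2/12) + 5.77·e^(−0.0135·3/12) + 1.23·e^(−0.0135·4/12)
I = 3.9955 + 2.9733 + 5.7506 + 1.2245 = 13.9439
F = (S − I)·e^(rT) = (218.93 − 13.9439) · e^(0.0135·5/12)
= 204.9861 · e^0.005625 = 204.9861 × 1.005641 = £206.14

£206.14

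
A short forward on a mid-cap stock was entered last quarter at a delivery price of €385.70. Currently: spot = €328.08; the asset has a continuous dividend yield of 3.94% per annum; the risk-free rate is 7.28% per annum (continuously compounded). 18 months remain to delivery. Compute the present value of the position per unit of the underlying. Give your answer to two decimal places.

Current fair forward for the remaining 18 months: F = S·e^((r − q)·T), (r − q) = 0.0728 − 0.0394 = 0.0334
F = 328.08 · e^(0.0334 × 18/12) = 328.08 × 1.051376 = 344.9354
Value of long forward = (F − K)·e^(−rT) = (344.9354 − 385.70) · e^(−0.0728·18/12)
= -40.7646 × 0.896551 = -36.55
Short position value = −(long value) = €36.55

€36.55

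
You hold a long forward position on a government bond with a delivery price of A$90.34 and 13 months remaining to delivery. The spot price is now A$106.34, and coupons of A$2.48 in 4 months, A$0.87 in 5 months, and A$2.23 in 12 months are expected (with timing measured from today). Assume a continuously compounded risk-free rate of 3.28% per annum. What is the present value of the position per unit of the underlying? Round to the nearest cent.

PV(remaining coupons) I = 2.48·e^(−0.0328·4/12) + 0.87·e^(−0.0328·5/12) + 2.23·e^(−0.0328·12/12) = 5.4693
Current forward F = (S − I)·e^(rT) = (106.34 − 5.4693)·e^(0.0328·13/12) = 100.8707 × 1.036172 = 104.5194
Value (long) = (F − K)·e^(−rT) = (104.5194 − 90.34) × 0.965091 = 13.6844
Value = A$13.68

A$13.68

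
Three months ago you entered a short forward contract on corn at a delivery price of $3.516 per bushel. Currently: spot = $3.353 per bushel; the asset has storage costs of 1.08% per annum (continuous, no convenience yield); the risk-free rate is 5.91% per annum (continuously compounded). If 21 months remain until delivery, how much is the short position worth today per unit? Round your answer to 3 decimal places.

Current fair forward for the remaining 21 months: F = S·e^((r + u)·T), (r + u) = 0.0591 + 0.0108 = 0.0699
F = 3.353 · e^(0.0699 × 21/12) = 3.353 × 1.130121 = 3.7893
Value of long forward = (F − K)·e^(−rT) = (3.7893 − 3.516) · e^(−0.0591·21/12)
= 0.2733 × 0.901744 = 0.246
Short position value = −(long value) = -$0.246

-$0.246 per bushel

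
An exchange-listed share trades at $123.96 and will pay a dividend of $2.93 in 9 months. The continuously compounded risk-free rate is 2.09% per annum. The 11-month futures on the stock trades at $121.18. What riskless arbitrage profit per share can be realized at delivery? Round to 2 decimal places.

$2.24 per share

PV(dividends) I = 2.93·e^(−0.0209·9/12) = 2.8844
Fair futures F* = (S − I)·e^(rT) = (123.96 − 2.8844)·e^0.019158 = 121.0756 × 1.019343 = 123.4176
Market $121.18 < fair 123.4176: forward underpriced → reverse cash-and-carry (short the stock, invest proceeds at r, pay the dividends, go long the forward).
Profit at T = |F_mkt − F*| = |121.18 − 123.4176| = $2.24 per share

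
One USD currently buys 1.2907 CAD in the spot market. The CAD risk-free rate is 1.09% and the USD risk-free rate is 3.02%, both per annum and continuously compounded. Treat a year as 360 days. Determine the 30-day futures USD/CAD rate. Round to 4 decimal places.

F = S·e^((r_CAD − r_USD)T) = 1.2907 · e^((0.0109 − 0.0302) × 30/360)
= 1.2907 · e^-0.001608 = 1.2907 × 0.998393
F = 1.2886 CAD per USD

1.2886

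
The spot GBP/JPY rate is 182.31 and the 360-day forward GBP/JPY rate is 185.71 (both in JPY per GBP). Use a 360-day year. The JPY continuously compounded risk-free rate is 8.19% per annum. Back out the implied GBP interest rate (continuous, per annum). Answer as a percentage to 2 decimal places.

6.34%

F = S·e^((r_JPY − r_GBP)T) ⇒ r_GBP = r_JPY − ln(F/S)/T
ln(185.71/182.31) = 0.018478; /(360/360) = 0.018478
r_GBP = 0.0819 − 0.018478 = 0.063422
r_GBP = 6.34%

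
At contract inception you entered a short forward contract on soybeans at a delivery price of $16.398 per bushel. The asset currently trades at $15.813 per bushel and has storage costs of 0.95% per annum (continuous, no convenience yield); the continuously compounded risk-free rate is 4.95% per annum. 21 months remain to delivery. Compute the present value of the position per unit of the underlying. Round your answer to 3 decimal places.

-$1.041 per bushel

Current fair forward for the remaining 21 months: F = S·e^((r + u)·T), (r + u) = 0.0495 + 0.0095 = 0.0590
F = 15.813 · e^(0.0590 × 21/12) = 15.813 × 1.108769 = 17.5330
Value of long forward = (F − K)·e^(−rT) = (17.5330 − 16.398) · e^(−0.0495·21/12)
= 1.1350 × 0.917021 = 1.041
Short position value = −(long value) = -$1.041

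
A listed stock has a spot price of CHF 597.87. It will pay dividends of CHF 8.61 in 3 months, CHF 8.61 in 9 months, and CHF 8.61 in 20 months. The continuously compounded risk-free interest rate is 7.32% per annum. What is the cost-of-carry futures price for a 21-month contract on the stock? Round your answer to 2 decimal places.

PV(dividends) I = 8.61·e^(−0.0732·3/12) + 8.61·e^(−0.0732·9/12) + 8.61·e^(−0.0732·20/12)
I = 8.4539 + 8.1501 + 7.6211 = 24.2251
F = (S − I)·e^(rT) = (597.87 − 24.2251) · e^(0.0732·21/12)
= 573.6449 · e^0.128100 = 573.6449 × 1.136667 = CHF 652.04

CHF 652.04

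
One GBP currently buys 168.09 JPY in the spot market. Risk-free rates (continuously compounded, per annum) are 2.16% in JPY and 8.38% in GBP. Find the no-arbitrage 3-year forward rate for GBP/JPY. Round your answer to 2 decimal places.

F = S·e^((r_JPY − r_GBP)T) = 168.09 · e^((0.0216 − 0.0838) × 3)
= 168.09 · e^-0.186600 = 168.09 × 0.829776
F = 139.48 JPY per GBP

139.48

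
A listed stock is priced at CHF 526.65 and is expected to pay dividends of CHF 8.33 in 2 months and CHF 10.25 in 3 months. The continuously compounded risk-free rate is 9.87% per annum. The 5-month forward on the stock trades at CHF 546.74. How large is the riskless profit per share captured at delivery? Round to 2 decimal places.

PV(dividends) I = 8.33·e^(−0.0987·2/12) + 10.25·e^(−0.0987·3/12) = 18.1943
Fair forward F* = (S − I)·e^(rT) = (526.65 − 18.1943)·e^0.041125 = 508.4557 × 1.041982 = 529.8017
Market CHF 546.74 > fair 529.8017: forward overpriced → cash-and-carry (borrow at r, buy the stock and collect the dividends, short the forward).
Profit at T = |F_mkt − F*| = |546.74 − 529.8017| = CHF 16.94 per share

CHF 16.94 per share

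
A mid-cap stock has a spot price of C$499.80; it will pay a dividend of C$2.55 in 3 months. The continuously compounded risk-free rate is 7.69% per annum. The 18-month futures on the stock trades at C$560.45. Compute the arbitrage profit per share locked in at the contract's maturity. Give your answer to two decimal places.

PV(dividends) I = 2.55·e^(−0.0769·3/12) = 2.5014
Fair futures F* = (S − I)·e^(rT) = (499.80 − 2.5014)·e^0.115350 = 497.2986 × 1.122266 = 558.1013
Market C$560.45 > fair 558.1013: forward overpriced → cash-and-carry (borrow at r, buy the stock and collect the dividends, short the forward).
Profit at T = |F_mkt − F*| = |560.45 − 558.1013| = C$2.35 per share

C$2.35 per share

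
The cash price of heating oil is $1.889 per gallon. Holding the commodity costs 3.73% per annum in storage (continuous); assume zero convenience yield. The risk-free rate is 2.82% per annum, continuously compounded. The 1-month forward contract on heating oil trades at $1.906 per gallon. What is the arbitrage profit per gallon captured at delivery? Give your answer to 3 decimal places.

Fair forward: F* = S·e^(carry·T), with carry = (r + u) = 0.0282 + 0.0373 = 0.0655
F* = 1.889 · e^(0.0655 × 1/12) = 1.889 · e^0.005458 = 1.889 × 1.005473 = $1.8993
Market $1.906 > fair $1.8993: forward overpriced → cash-and-carry (buy spot, short the forward).
At maturity, profit = |F_mkt − F*| = |1.906 − 1.8993| = $0.007 per gallon

$0.007 per gallon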